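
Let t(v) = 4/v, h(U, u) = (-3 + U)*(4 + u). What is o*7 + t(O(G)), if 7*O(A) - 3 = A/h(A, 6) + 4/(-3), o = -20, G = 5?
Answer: -2884/23 ≈ -125.39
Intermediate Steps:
O(A) = 5/21 + A/(7*(-30 + 10*A)) (O(A) = 3/7 + (A/(-12 - 3*6 + 4*A + A*6) + 4/(-3))/7 = 3/7 + (A/(-12 - 18 + 4*A + 6*A) + 4*(-⅓))/7 = 3/7 + (A/(-30 + 10*A) - 4/3)/7 = 3/7 + (-4/3 + A/(-30 + 10*A))/7 = 3/7 + (-4/21 + A/(7*(-30 + 10*A))) = 5/21 + A/(7*(-30 + 10*A)))
o*7 + t(O(G)) = -20*7 + 4/(((-150 + 53*5)/(210*(-3 + 5)))) = -140 + 4/(((1/210)*(-150 + 265)/2)) = -140 + 4/(((1/210)*(½)*115)) = -140 + 4/(23/84) = -140 + 4*(84/23) = -140 + 336/23 = -2884/23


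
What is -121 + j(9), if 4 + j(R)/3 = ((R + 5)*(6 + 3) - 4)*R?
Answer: 3161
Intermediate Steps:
j(R) = -12 + 3*R*(41 + 9*R) (j(R) = -12 + 3*(((R + 5)*(6 + 3) - 4)*R) = -12 + 3*(((5 + R)*9 - 4)*R) = -12 + 3*(((45 + 9*R) - 4)*R) = -12 + 3*((41 + 9*R)*R) = -12 + 3*(R*(41 + 9*R)) = -12 + 3*R*(41 + 9*R))
-121 + j(9) = -121 + (-12 + 27*9² + 123*9) = -121 + (-12 + 27*81 + 1107) = -121 + (-12 + 2187 + 1107) = -121 + 3282 = 3161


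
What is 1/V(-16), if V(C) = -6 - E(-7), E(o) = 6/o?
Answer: -7/36 ≈ -0.19444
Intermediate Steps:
V(C) = -36/7 (V(C) = -6 - 6/(-7) = -6 - 6*(-1)/7 = -6 - 1*(-6/7) = -6 + 6/7 = -36/7)
1/V(-16) = 1/(-36/7) = -7/36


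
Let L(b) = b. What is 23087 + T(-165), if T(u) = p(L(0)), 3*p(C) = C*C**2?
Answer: 23087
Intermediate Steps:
p(C) = C**3/3 (p(C) = (C*C**2)/3 = C**3/3)
T(u) = 0 (T(u) = (1/3)*0**3 = (1/3)*0 = 0)
23087 + T(-165) = 23087 + 0 = 23087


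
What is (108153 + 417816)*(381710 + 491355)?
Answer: 459205124985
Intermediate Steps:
(108153 + 417816)*(381710 + 491355) = 525969*873065 = 459205124985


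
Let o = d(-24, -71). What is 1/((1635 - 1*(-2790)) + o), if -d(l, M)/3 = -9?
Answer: 1/4452 ≈ 0.00022462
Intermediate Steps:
d(l, M) = 27 (d(l, M) = -3*(-9) = 27)
o = 27
1/((1635 - 1*(-2790)) + o) = 1/((1635 - 1*(-2790)) + 27) = 1/((1635 + 2790) + 27) = 1/(4425 + 27) = 1/4452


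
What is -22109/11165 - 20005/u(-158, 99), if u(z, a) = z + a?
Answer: 222051394/658735 ≈ 337.09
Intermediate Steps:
u(z, a) = a + z
-22109/11165 - 20005/u(-158, 99) = -22109/11165 - 20005/(99 - 158) = -22109*1/11165 - 20005/(-59) = -22109/11165 - 20005*(-1/59) = -22109/11165 + 20005/59 = 222051394/658735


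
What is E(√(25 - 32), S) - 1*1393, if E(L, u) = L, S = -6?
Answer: -1393 + I*√7 ≈ -1393.0 + 2.6458*I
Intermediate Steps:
E(√(25 - 32), S) - 1*1393 = √(25 - 32) - 1*1393 = √(-7) - 1393 = I*√7 - 1393 = -1393 + I*√7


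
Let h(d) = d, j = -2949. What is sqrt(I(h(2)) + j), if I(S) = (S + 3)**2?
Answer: 2*I*sqrt(731) ≈ 54.074*I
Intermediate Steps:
I(S) = (3 + S)**2
sqrt(I(h(2)) + j) = sqrt((3 + 2)**2 - 2949) = sqrt(5**2 - 2949) = sqrt(25 - 2949) = sqrt(-2924) = 2*I*sqrt(731)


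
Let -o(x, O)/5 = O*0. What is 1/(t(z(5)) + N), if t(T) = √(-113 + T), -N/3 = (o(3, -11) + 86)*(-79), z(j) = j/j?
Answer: 10191/207713018 - I*√7/103856509 ≈ 4.9063e-5 - 2.5475e-8*I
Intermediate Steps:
o(x, O) = 0 (o(x, O) = -5*O*0 = -5*0 = 0)
z(j) = 1
N = 20382 (N = -3*(0 + 86)*(-79) = -258*(-79) = -3*(-6794) = 20382)
1/(t(z(5)) + N) = 1/(√(-113 + 1) + 20382) = 1/(√(-112) + 20382) = 1/(4*I*√7 + 20382) = 1/(20382 + 4*I*√7)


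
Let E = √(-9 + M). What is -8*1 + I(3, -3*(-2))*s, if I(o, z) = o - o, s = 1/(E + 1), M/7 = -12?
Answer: -8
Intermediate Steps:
M = -84 (M = 7*(-12) = -84)
E = I*√93 (E = √(-9 - 84) = √(-93) = I*√93 ≈ 9.6436*I)
s = 1/(1 + I*√93) (s = 1/(I*√93 + 1) = 1/(1 + I*√93) ≈ 0.010638 - 0.10259*I)
I(o, z) = 0
-8*1 + I(3, -3*(-2))*s = -8*1 + 0*(1/94 - I*√93/94) = -8 + 0 = -8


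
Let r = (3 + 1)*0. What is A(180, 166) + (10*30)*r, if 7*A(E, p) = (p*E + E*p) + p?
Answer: 59926/7 ≈ 8560.9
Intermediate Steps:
A(E, p) = p/7 + 2*E*p/7 (A(E, p) = ((p*E + E*p) + p)/7 = ((E*p + E*p) + p)/7 = (2*E*p + p)/7 = (p + 2*E*p)/7 = p/7 + 2*E*p/7)
r = 0 (r = 4*0 = 0)
A(180, 166) + (10*30)*r = (1/7)*166*(1 + 2*180) + (10*30)*0 = (1/7)*166*(1 + 360) + 300*0 = (1/7)*166*361 + 0 = 59926/7 + 0 = 59926/7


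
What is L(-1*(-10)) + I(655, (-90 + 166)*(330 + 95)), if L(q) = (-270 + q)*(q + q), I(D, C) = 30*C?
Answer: 963800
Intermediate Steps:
L(q) = 2*q*(-270 + q) (L(q) = (-270 + q)*(2*q) = 2*q*(-270 + q))
L(-1*(-10)) + I(655, (-90 + 166)*(330 + 95)) = 2*(-1*(-10))*(-270 - 1*(-10)) + 30*((-90 + 166)*(330 + 95)) = 2*10*(-270 + 10) + 30*(76*425) = 2*10*(-260) + 30*32300 = -5200 + 969000 = 963800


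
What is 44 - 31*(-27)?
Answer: 881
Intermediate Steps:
44 - 31*(-27) = 44 + 837 = 881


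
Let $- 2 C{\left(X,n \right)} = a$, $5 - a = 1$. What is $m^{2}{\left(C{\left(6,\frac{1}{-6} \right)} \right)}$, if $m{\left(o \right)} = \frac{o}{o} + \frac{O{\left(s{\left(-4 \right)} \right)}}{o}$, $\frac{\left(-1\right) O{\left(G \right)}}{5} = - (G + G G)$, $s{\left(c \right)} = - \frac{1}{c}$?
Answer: $\frac{49}{1024} \approx 0.047852$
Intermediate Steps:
$a = 4$ ($a = 5 - 1 = 4$)
$C{\left(X,n \right)} = -2$ ($C{\left(X,n \right)} = \left(- \frac{1}{2}\right) 4 = -2$)
$O{\left(G \right)} = 5 G + 5 G^{2}$ ($O{\left(G \right)} = - 5 \left(- (G + G G)\right) = - 5 \left(- (G + G^{2})\right) = - 5 \left(- G - G^{2}\right) = 5 G + 5 G^{2}$)
$m{\left(o \right)} = 1 + \frac{25}{16 o}$ ($m{\left(o \right)} = \frac{o}{o} + \frac{5 \left(- \frac{1}{-4}\right) \left(1 - \frac{1}{-4}\right)}{o} = 1 + \frac{5 \left(\left(-1\right) \left(- \frac{1}{4}\right)\right) \left(1 - - \frac{1}{4}\right)}{o} = 1 + \frac{5 \cdot \frac{1}{4} \left(1 + \frac{1}{4}\right)}{o} = 1 + \frac{5 \cdot \frac{1}{4} \cdot \frac{5}{4}}{o} = 1 + \frac{25}{16 o}$)
$m^{2}{\left(C{\left(6,\frac{1}{-6} \right)} \right)} = \left(\frac{\frac{25}{16} - 2}{-2}\right)^{2} = \left(\left(- \frac{1}{2}\right) \left(- \frac{7}{16}\right)\right)^{2} = \left(\frac{7}{32}\right)^{2} = \frac{49}{1024}$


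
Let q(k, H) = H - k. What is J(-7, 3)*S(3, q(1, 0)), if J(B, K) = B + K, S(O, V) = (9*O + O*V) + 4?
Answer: -112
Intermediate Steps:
S(O, V) = 4 + 9*O + O*V
J(-7, 3)*S(3, q(1, 0)) = (-7 + 3)*(4 + 9*3 + 3*(0 - 1*1)) = -4*(4 + 27 + 3*(0 - 1)) = -4*(4 + 27 + 3*(-1)) = -4*(4 + 27 - 3) = -4*28 = -112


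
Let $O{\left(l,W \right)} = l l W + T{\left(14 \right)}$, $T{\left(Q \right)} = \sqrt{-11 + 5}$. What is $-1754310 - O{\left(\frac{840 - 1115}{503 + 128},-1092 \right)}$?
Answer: $- \frac{698415241410}{398161} - i \sqrt{6} \approx -1.7541 \cdot 10^{6} - 2.4495 i$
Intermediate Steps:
$T{\left(Q \right)} = i \sqrt{6}$ ($T{\left(Q \right)} = \sqrt{-6} = i \sqrt{6}$)
$O{\left(l,W \right)} = i \sqrt{6} + W l^{2}$ ($O{\left(l,W \right)} = l l W + i \sqrt{6} = l^{2} W + i \sqrt{6} = W l^{2} + i \sqrt{6} = i \sqrt{6} + W l^{2}$)
$-1754310 - O{\left(\frac{840 - 1115}{503 + 128},-1092 \right)} = -1754310 - \left(i \sqrt{6} - 1092 \left(\frac{840 - 1115}{503 + 128}\right)^{2}\right) = -1754310 - \left(i \sqrt{6} - 1092 \left(- \frac{275}{631}\right)^{2}\right) = -1754310 - \left(i \sqrt{6} - \frac{82582500}{398161}\right) = -1754310 - \left(- \frac{82582500}{398161} + i \sqrt{6}\right) = -1754310 + \left(\frac{82582500}{398161} - i \sqrt{6}\right) = - \frac{698415241410}{398161} - i \sqrt{6}$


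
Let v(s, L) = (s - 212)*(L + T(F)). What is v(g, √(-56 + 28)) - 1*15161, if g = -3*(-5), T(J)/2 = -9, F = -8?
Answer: -11615 - 394*I*√7 ≈ -11615.0 - 1042.4*I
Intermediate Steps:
T(J) = -18 (T(J) = 2*(-9) = -18)
g = 15
v(s, L) = (-212 + s)*(-18 + L) (v(s, L) = (s - 212)*(L - 18) = (-212 + s)*(-18 + L))
v(g, √(-56 + 28)) - 1*15161 = (3816 - 212*√(-56 + 28) - 18*15 + √(-56 + 28)*15) - 1*15161 = (3816 - 424*I*√7 - 270 + √(-28)*15) - 15161 = (3816 - 424*I*√7 - 270 + (2*I*√7)*15) - 15161 = (3816 - 424*I*√7 - 270 + 30*I*√7) - 15161 = (3546 - 394*I*√7) - 15161 = -11615 - 394*I*√7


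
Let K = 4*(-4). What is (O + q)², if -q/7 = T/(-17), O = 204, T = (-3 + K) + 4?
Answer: 11309769/289 ≈ 39134.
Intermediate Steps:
K = -16
T = -15 (T = (-3 - 16) + 4 = -19 + 4 = -15)
q = -105/17 (q = -(-105)/(-17) = -(-105)*(-1)/17 = -7*15/17 = -105/17 ≈ -6.1765)
(O + q)² = (204 - 105/17)² = (3363/17)² = 11309769/289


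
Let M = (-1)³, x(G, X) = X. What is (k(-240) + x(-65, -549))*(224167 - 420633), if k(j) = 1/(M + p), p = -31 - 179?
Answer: 22758621440/211 ≈ 1.0786e+8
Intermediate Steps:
p = -210
M = -1
k(j) = -1/211 (k(j) = 1/(-1 - 210) = 1/(-211) = -1/211)
(k(-240) + x(-65, -549))*(224167 - 420633) = (-1/211 - 549)*(224167 - 420633) = -115840/211*(-196466) = 22758621440/211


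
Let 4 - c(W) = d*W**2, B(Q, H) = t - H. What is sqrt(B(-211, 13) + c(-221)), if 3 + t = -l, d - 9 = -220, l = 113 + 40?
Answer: sqrt(10305286) ≈ 3210.2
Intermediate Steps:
l = 153
d = -211 (d = 9 - 220 = -211)
t = -156 (t = -3 - 1*153 = -3 - 153 = -156)
B(Q, H) = -156 - H
c(W) = 4 + 211*W**2 (c(W) = 4 - (-211)*W**2 = 4 + 211*W**2)
sqrt(B(-211, 13) + c(-221)) = sqrt((-156 - 1*13) + (4 + 211*(-221)**2)) = sqrt((-156 - 13) + (4 + 211*48841)) = sqrt(-169 + (4 + 10305451)) = sqrt(-169 + 10305455) = sqrt(10305286)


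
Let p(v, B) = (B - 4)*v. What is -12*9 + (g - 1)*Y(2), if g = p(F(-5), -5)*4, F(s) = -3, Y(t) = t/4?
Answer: -109/2 ≈ -54.500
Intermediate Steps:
Y(t) = t/4 (Y(t) = t*(¼) = t/4)
p(v, B) = v*(-4 + B) (p(v, B) = (-4 + B)*v = v*(-4 + B))
g = 108 (g = -3*(-4 - 5)*4 = -3*(-9)*4 = 27*4 = 108)
-12*9 + (g - 1)*Y(2) = -12*9 + (108 - 1)*((¼)*2) = -108 + 107*(½) = -108 + 107/2 = -109/2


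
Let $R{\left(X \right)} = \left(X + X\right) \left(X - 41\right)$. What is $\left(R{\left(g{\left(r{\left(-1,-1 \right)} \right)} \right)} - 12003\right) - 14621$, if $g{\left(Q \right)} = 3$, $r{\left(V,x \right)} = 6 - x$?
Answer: $-26852$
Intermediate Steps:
$R{\left(X \right)} = 2 X \left(-41 + X\right)$
$\left(R{\left(g{\left(r{\left(-1,-1 \right)} \right)} \right)} - 12003\right) - 14621 = \left(2 \cdot 3 \left(-41 + 3\right) - 12003\right) - 14621 = \left(2 \cdot 3 \left(-38\right) - 12003\right) - 14621 = \left(-228 - 12003\right) - 14621 = -12231 - 14621 = -26852$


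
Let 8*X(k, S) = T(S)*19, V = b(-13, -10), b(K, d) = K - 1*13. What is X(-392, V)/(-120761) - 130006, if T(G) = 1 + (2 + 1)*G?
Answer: -125597235065/966088 ≈ -1.3001e+5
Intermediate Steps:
b(K, d) = -13 + K (b(K, d) = K - 13 = -13 + K)
V = -26 (V = -13 - 13 = -26)
T(G) = 1 + 3*G
X(k, S) = 19/8 + 57*S/8 (X(k, S) = ((1 + 3*S)*19)/8 = (19 + 57*S)/8 = 19/8 + 57*S/8)
X(-392, V)/(-120761) - 130006 = (19/8 + (57/8)*(-26))/(-120761) - 130006 = (19/8 - 741/4)*(-1/120761) - 130006 = -1463/8*(-1/120761) - 130006 = 1463/966088 - 130006 = -125597235065/966088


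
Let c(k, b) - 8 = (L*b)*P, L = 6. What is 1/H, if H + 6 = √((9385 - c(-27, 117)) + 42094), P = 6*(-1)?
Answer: 2/18549 + √6187/18549 ≈ 0.0043483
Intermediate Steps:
P = -6
c(k, b) = 8 - 36*b (c(k, b) = 8 + (6*b)*(-6) = 8 - 36*b)
H = -6 + 3*√6187 (H = -6 + √((9385 - (8 - 36*117)) + 42094) = -6 + √((9385 - (8 - 4212)) + 42094) = -6 + √((9385 - 1*(-4204)) + 42094) = -6 + √((9385 + 4204) + 42094) = -6 + √(13589 + 42094) = -6 + √55683 = -6 + 3*√6187 ≈ 229.97)
1/H = 1/(-6 + 3*√6187)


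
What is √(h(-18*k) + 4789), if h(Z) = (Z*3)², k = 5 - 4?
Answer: √7705 ≈ 87.778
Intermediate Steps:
k = 1
h(Z) = 9*Z² (h(Z) = (3*Z)² = 9*Z²)
√(h(-18*k) + 4789) = √(9*(-18*1)² + 4789) = √(9*(-18)² + 4789) = √(9*324 + 4789) = √(2916 + 4789) = √7705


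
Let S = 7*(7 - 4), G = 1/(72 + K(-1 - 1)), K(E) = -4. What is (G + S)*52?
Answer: 18577/17 ≈ 1092.8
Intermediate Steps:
G = 1/68 (G = 1/(72 - 4) = 1/68 ≈ 0.014706)
S = 21 (S = 7*3 = 21)
(G + S)*52 = (1/68 + 21)*52 = (1429/68)*52 = 18577/17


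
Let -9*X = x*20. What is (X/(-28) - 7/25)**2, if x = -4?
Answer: 885481/2480625 ≈ 0.35696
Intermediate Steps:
X = 80/9 (X = -(-4)*20/9 = -1/9*(-80) = 80/9 ≈ 8.8889)
(X/(-28) - 7/25)**2 = ((80/9)/(-28) - 7/25)**2 = ((80/9)*(-1/28) - 7*1/25)**2 = (-20/63 - 7/25)**2 = (-941/1575)**2 = 885481/2480625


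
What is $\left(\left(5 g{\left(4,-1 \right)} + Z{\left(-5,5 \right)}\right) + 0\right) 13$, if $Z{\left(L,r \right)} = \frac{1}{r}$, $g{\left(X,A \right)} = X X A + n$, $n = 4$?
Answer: $- \frac{3887}{5} \approx -777.4$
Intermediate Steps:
$g{\left(X,A \right)} = 4 + A X^{2}$ ($g{\left(X,A \right)} = X X A + 4 = X^{2} A + 4 = A X^{2} + 4 = 4 + A X^{2}$)
$\left(\left(5 g{\left(4,-1 \right)} + Z{\left(-5,5 \right)}\right) + 0\right) 13 = \left(\left(5 \left(4 - 4^{2}\right) + \frac{1}{5}\right) + 0\right) 13 = \left(\left(5 \left(4 - 16\right) + \frac{1}{5}\right) + 0\right) 13 = \left(\left(5 \left(-12\right) + \frac{1}{5}\right) + 0\right) 13 = \left(\left(-60 + \frac{1}{5}\right) + 0\right) 13 = \left(- \frac{299}{5} + 0\right) 13 = \left(- \frac{299}{5}\right) 13 = - \frac{3887}{5}$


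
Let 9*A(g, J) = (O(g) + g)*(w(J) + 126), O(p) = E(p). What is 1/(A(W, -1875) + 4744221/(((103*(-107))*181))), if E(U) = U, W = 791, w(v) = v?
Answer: -5984403/1839831163769 ≈ -3.2527e-6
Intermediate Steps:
O(p) = p
A(g, J) = 2*g*(126 + J)/9 (A(g, J) = ((g + g)*(J + 126))/9 = ((2*g)*(126 + J))/9 = (2*g*(126 + J))/9 = 2*g*(126 + J)/9)
1/(A(W, -1875) + 4744221/(((103*(-107))*181))) = 1/((2/9)*791*(126 - 1875) + 4744221/(((103*(-107))*181))) = 1/((2/9)*791*(-1749) + 4744221/((-11021*181))) = 1/(-922306/3 + 4744221/(-1994801)) = 1/(-922306/3 + 4744221*(-1/1994801)) = 1/(-922306/3 - 4744221/1994801) = 1/(-1839831163769/5984403) = -5984403/1839831163769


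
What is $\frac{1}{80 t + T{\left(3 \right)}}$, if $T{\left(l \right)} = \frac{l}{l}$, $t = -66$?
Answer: $- \frac{1}{5279} \approx -0.00018943$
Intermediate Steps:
$T{\left(l \right)} = 1$
$\frac{1}{80 t + T{\left(3 \right)}} = \frac{1}{80 \left(-66\right) + 1} = \frac{1}{-5280 + 1} = \frac{1}{-5279} = - \frac{1}{5279}$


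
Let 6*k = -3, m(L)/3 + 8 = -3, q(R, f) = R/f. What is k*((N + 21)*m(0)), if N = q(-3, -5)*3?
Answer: 1881/5 ≈ 376.20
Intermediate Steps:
m(L) = -33 (m(L) = -24 + 3*(-3) = -24 - 9 = -33)
k = -1/2 (k = (1/6)*(-3) = -1/2 ≈ -0.50000)
N = 9/5 (N = -3/(-5)*3 = -3*(-1/5)*3 = (3/5)*3 = 9/5 ≈ 1.8000)
k*((N + 21)*m(0)) = -(9/5 + 21)*(-33)/2 = -57*(-33)/5 = -1/2*(-3762/5) = 1881/5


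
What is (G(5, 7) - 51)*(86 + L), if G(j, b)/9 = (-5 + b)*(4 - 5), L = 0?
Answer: -5934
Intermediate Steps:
G(j, b) = 45 - 9*b (G(j, b) = 9*((-5 + b)*(4 - 5)) = 9*((-5 + b)*(-1)) = 9*(5 - b) = 45 - 9*b)
(G(5, 7) - 51)*(86 + L) = ((45 - 9*7) - 51)*(86 + 0) = ((45 - 63) - 51)*86 = (-18 - 51)*86 = -69*86 = -5934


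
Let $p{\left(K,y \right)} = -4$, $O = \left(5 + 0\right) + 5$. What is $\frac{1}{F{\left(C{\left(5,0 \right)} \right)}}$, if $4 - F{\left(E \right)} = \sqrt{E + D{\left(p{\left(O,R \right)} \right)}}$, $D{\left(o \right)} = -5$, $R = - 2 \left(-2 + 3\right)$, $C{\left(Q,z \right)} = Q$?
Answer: $\frac{1}{4} \approx 0.25$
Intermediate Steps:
$R = -2$ ($R = \left(-2\right) 1 = -2$)
$O = 10$ ($O = 5 + 5 = 10$)
$F{\left(E \right)} = 4 - \sqrt{-5 + E}$ ($F{\left(E \right)} = 4 - \sqrt{E - 5} = 4 - \sqrt{-5 + E}$)
$\frac{1}{F{\left(C{\left(5,0 \right)} \right)}} = \frac{1}{4 - \sqrt{-5 + 5}} = \frac{1}{4 - \sqrt{0}} = \frac{1}{4 - 0} = \frac{1}{4 + 0} = \frac{1}{4}$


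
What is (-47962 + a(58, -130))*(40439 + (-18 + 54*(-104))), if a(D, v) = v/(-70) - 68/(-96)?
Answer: -280430323925/168 ≈ -1.6692e+9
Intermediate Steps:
a(D, v) = 17/24 - v/70 (a(D, v) = v*(-1/70) - 68*(-1/96) = -v/70 + 17/24 = 17/24 - v/70)
(-47962 + a(58, -130))*(40439 + (-18 + 54*(-104))) = (-47962 + (17/24 - 1/70*(-130)))*(40439 + (-18 + 54*(-104))) = (-47962 + (17/24 + 13/7))*(40439 + (-18 - 5616)) = (-47962 + 431/168)*(40439 - 5634) = -8057185/168*34805 = -280430323925/168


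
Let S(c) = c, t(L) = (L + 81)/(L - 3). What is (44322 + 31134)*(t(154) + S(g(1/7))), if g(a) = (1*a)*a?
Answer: 880269696/7399 ≈ 1.1897e+5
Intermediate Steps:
g(a) = a**2 (g(a) = a*a = a**2)
t(L) = (81 + L)/(-3 + L)
(44322 + 31134)*(t(154) + S(g(1/7))) = (44322 + 31134)*((81 + 154)/(-3 + 154) + (1/7)**2) = 75456*(235/151 + (1/7)**2) = 75456*((1/151)*235 + 1/49) = 75456*(235/151 + 1/49) = 75456*(11666/7399) = 880269696/7399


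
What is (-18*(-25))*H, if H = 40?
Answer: 18000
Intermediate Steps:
(-18*(-25))*H = -18*(-25)*40 = 450*40 = 18000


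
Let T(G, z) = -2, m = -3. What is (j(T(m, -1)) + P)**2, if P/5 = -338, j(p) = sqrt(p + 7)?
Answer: (1690 - sqrt(5))**2 ≈ 2.8485e+6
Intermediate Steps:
j(p) = sqrt(7 + p)
P = -1690 (P = 5*(-338) = -1690)
(j(T(m, -1)) + P)**2 = (sqrt(7 - 2) - 1690)**2 = (sqrt(5) - 1690)**2 = (-1690 + sqrt(5))**2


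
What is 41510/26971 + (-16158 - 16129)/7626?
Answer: -79179631/29382978 ≈ -2.6947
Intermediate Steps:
41510/26971 + (-16158 - 16129)/7626 = 41510*(1/26971) - 32287*1/7626 = 5930/3853 - 32287/7626 = -79179631/29382978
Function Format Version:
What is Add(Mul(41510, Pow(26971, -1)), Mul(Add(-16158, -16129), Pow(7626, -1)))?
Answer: Rational(-79179631, 29382978) ≈ -2.6947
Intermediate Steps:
Add(Mul(41510, Pow(26971, -1)), Mul(Add(-16158, -16129), Pow(7626, -1))) = Add(Mul(41510, Rational(1, 26971)), Mul(-32287, Rational(1, 7626))) = Add(Rational(5930, 3853), Rational(-32287, 7626)) = Rational(-79179631, 29382978)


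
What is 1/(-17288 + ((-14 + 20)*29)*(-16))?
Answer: -1/20072 ≈ -4.9821e-5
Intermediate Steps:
1/(-17288 + ((-14 + 20)*29)*(-16)) = 1/(-17288 + (6*29)*(-16)) = 1/(-17288 + 174*(-16)) = 1/(-17288 - 2784) = 1/(-20072) = -1/20072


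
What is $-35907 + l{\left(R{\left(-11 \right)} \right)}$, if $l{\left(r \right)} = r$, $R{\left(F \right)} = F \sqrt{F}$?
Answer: $-35907 - 11 i \sqrt{11} \approx -35907.0 - 36.483 i$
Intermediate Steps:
$R{\left(F \right)} = F^{\frac{3}{2}}$
$-35907 + l{\left(R{\left(-11 \right)} \right)} = -35907 + \left(-11\right)^{\frac{3}{2}} = -35907 - 11 i \sqrt{11}$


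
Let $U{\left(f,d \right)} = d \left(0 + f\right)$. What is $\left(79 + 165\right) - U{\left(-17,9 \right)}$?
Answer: $397$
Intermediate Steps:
$U{\left(f,d \right)} = d f$
$\left(79 + 165\right) - U{\left(-17,9 \right)} = \left(79 + 165\right) - 9 \left(-17\right) = 244 - -153 = 244 + 153 = 397$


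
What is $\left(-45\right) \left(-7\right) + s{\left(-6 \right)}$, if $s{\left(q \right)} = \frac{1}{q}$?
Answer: $\frac{1889}{6} \approx 314.83$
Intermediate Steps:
$\left(-45\right) \left(-7\right) + s{\left(-6 \right)} = \left(-45\right) \left(-7\right) + \frac{1}{-6} = 315 - \frac{1}{6} = \frac{1889}{6}$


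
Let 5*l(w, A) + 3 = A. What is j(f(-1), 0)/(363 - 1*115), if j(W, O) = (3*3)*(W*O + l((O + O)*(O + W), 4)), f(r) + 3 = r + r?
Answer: 9/1240 ≈ 0.0072581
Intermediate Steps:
l(w, A) = -⅗ + A/5
f(r) = -3 + 2*r (f(r) = -3 + (r + r) = -3 + 2*r)
j(W, O) = 9/5 + 9*O*W (j(W, O) = (3*3)*(W*O + (-⅗ + (⅕)*4)) = 9*(O*W + (-⅗ + ⅘)) = 9*(O*W + ⅕) = 9*(⅕ + O*W) = 9/5 + 9*O*W)
j(f(-1), 0)/(363 - 1*115) = (9/5 + 9*0*(-3 + 2*(-1)))/(363 - 1*115) = (9/5 + 9*0*(-3 - 2))/(363 - 115) = (9/5 + 9*0*(-5))/248 = (9/5 + 0)/248 = (1/248)*(9/5) = 9/1240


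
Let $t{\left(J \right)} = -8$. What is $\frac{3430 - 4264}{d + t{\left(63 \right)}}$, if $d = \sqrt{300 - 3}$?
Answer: $- \frac{6672}{233} - \frac{2502 \sqrt{33}}{233} \approx -90.321$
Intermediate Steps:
$d = 3 \sqrt{33}$ ($d = \sqrt{300 + \left(-9 + 6\right)} = \sqrt{300 - 3} = \sqrt{297} = 3 \sqrt{33} \approx 17.234$)
$\frac{3430 - 4264}{d + t{\left(63 \right)}} = \frac{3430 - 4264}{3 \sqrt{33} - 8} = - \frac{834}{-8 + 3 \sqrt{33}}$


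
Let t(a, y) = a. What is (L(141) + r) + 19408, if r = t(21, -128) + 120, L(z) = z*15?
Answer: 21664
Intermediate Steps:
L(z) = 15*z
r = 141 (r = 21 + 120 = 141)
(L(141) + r) + 19408 = (15*141 + 141) + 19408 = (2115 + 141) + 19408 = 2256 + 19408 = 21664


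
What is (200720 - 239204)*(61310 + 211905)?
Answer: -10514406060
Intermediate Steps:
(200720 - 239204)*(61310 + 211905) = -38484*273215 = -10514406060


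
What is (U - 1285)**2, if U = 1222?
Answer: 3969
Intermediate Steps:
(U - 1285)**2 = (1222 - 1285)**2 = (-63)**2 = 3969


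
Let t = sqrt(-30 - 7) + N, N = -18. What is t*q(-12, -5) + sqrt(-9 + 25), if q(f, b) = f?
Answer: 220 - 12*I*sqrt(37) ≈ 220.0 - 72.993*I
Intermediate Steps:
t = -18 + I*sqrt(37) (t = sqrt(-30 - 7) - 18 = sqrt(-37) - 18 = I*sqrt(37) - 18 = -18 + I*sqrt(37) ≈ -18.0 + 6.0828*I)
t*q(-12, -5) + sqrt(-9 + 25) = (-18 + I*sqrt(37))*(-12) + sqrt(-9 + 25) = (216 - 12*I*sqrt(37)) + sqrt(16) = (216 - 12*I*sqrt(37)) + 4 = 220 - 12*I*sqrt(37)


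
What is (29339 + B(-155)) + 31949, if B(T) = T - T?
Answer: 61288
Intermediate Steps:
B(T) = 0
(29339 + B(-155)) + 31949 = (29339 + 0) + 31949 = 29339 + 31949 = 61288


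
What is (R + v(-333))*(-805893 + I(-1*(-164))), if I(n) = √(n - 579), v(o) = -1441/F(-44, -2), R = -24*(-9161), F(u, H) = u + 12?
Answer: -5671140765477/32 + 7037089*I*√415/32 ≈ -1.7722e+11 + 4.4799e+6*I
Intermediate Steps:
F(u, H) = 12 + u
R = 219864
v(o) = 1441/32 (v(o) = -1441/(12 - 44) = -1441/(-32) = -1441*(-1/32) = 1441/32)
I(n) = √(-579 + n)
(R + v(-333))*(-805893 + I(-1*(-164))) = (219864 + 1441/32)*(-805893 + √(-579 - 1*(-164))) = 7037089*(-805893 + √(-579 + 164))/32 = 7037089*(-805893 + √(-415))/32 = 7037089*(-805893 + I*√415)/32 = -5671140765477/32 + 7037089*I*√415/32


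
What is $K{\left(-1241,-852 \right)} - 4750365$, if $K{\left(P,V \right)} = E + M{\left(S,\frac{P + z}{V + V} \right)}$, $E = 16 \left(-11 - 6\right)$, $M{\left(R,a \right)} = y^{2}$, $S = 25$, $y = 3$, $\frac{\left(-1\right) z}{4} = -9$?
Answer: $-4750628$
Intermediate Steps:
$z = 36$ ($z = \left(-4\right) \left(-9\right) = 36$)
$M{\left(R,a \right)} = 9$ ($M{\left(R,a \right)} = 3^{2} = 9$)
$E = -272$ ($E = 16 \left(-17\right) = -272$)
$K{\left(P,V \right)} = -263$ ($K{\left(P,V \right)} = -272 + 9 = -263$)
$K{\left(-1241,-852 \right)} - 4750365 = -263 - 4750365 = -4750628$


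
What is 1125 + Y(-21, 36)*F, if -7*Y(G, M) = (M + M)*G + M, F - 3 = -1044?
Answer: -1528641/7 ≈ -2.1838e+5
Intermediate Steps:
F = -1041 (F = 3 - 1044 = -1041)
Y(G, M) = -M/7 - 2*G*M/7 (Y(G, M) = -((M + M)*G + M)/7 = -((2*M)*G + M)/7 = -(2*G*M + M)/7 = -(M + 2*G*M)/7 = -M/7 - 2*G*M/7)
1125 + Y(-21, 36)*F = 1125 - ⅐*36*(1 + 2*(-21))*(-1041) = 1125 - ⅐*36*(1 - 42)*(-1041) = 1125 - ⅐*36*(-41)*(-1041) = 1125 + (1476/7)*(-1041) = 1125 - 1536516/7 = -1528641/7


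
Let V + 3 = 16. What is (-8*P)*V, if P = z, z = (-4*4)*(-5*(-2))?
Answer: 16640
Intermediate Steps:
V = 13 (V = -3 + 16 = 13)
z = -160 (z = -16*10 = -160)
P = -160
(-8*P)*V = -8*(-160)*13 = 1280*13 = 16640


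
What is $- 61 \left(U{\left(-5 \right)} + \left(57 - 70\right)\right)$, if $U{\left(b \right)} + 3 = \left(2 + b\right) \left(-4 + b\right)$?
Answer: $-671$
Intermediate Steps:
$U{\left(b \right)} = -3 + \left(-4 + b\right) \left(2 + b\right)$ ($U{\left(b \right)} = -3 + \left(2 + b\right) \left(-4 + b\right) = -3 + \left(-4 + b\right) \left(2 + b\right)$)
$- 61 \left(U{\left(-5 \right)} + \left(57 - 70\right)\right) = - 61 \left(\left(-11 + \left(-5\right)^{2} - -10\right) + \left(57 - 70\right)\right) = - 61 \left(\left(-11 + 25 + 10\right) - 13\right) = - 61 \left(24 - 13\right) = \left(-61\right) 11 = -671$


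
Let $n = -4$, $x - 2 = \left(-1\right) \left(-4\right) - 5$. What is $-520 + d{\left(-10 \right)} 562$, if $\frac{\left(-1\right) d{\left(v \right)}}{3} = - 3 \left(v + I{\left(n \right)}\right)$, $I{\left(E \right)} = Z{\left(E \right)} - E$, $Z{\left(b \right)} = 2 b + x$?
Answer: $-66274$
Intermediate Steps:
$x = 1$ ($x = 2 - 1 = 1$)
$Z{\left(b \right)} = 1 + 2 b$ ($Z{\left(b \right)} = 2 b + 1 = 1 + 2 b$)
$I{\left(E \right)} = 1 + E$ ($I{\left(E \right)} = \left(1 + 2 E\right) - E = 1 + E$)
$d{\left(v \right)} = -27 + 9 v$ ($d{\left(v \right)} = - 3 \left(- 3 \left(v + \left(1 - 4\right)\right)\right) = - 3 \left(- 3 \left(v - 3\right)\right) = - 3 \left(- 3 \left(-3 + v\right)\right) = - 3 \left(9 - 3 v\right) = -27 + 9 v$)
$-520 + d{\left(-10 \right)} 562 = -520 + \left(-27 + 9 \left(-10\right)\right) 562 = -520 + \left(-27 - 90\right) 562 = -520 - 65754 = -66274$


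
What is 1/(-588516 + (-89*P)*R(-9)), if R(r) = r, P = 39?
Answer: -1/557277 ≈ -1.7944e-6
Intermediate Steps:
1/(-588516 + (-89*P)*R(-9)) = 1/(-588516 - 89*39*(-9)) = 1/(-588516 - 3471*(-9)) = 1/(-588516 + 31239) = 1/(-557277) = -1/557277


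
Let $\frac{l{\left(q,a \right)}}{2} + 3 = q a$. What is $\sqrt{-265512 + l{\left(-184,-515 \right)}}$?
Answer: $i \sqrt{75998} \approx 275.68 i$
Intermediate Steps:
$l{\left(q,a \right)} = -6 + 2 a q$ ($l{\left(q,a \right)} = -6 + 2 q a = -6 + 2 a q$)
$\sqrt{-265512 + l{\left(-184,-515 \right)}} = \sqrt{-265512 - \left(6 + 1030 \left(-184\right)\right)} = \sqrt{-265512 + \left(-6 + 189520\right)} = \sqrt{-265512 + 189514} = \sqrt{-75998} = i \sqrt{75998}$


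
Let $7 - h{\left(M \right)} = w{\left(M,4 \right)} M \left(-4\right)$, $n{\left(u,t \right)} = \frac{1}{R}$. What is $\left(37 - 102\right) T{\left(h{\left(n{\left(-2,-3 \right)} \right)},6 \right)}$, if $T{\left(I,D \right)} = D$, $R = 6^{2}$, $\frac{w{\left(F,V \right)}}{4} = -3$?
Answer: $-390$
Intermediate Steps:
$w{\left(F,V \right)} = -12$ ($w{\left(F,V \right)} = 4 \left(-3\right) = -12$)
$R = 36$
$n{\left(u,t \right)} = \frac{1}{36}$
$h{\left(M \right)} = 7 - 48 M$ ($h{\left(M \right)} = 7 - - 12 M \left(-4\right) = 7 - 48 M$)
$\left(37 - 102\right) T{\left(h{\left(n{\left(-2,-3 \right)} \right)},6 \right)} = \left(37 - 102\right) 6 = \left(-65\right) 6 = -390$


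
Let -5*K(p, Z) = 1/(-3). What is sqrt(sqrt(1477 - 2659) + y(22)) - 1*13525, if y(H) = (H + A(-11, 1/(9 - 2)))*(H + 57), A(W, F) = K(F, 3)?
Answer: -13525 + sqrt(392235 + 225*I*sqrt(1182))/15 ≈ -13483.0 + 0.4117*I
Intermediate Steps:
K(p, Z) = 1/15 (K(p, Z) = -1/5/(-3) = -1/5*(-1/3) = 1/15)
A(W, F) = 1/15
y(H) = (57 + H)*(1/15 + H) (y(H) = (H + 1/15)*(H + 57) = (1/15 + H)*(57 + H) = (57 + H)*(1/15 + H))
sqrt(sqrt(1477 - 2659) + y(22)) - 1*13525 = sqrt(sqrt(1477 - 2659) + (19/5 + 22**2 + (856/15)*22)) - 1*13525 = sqrt(sqrt(-1182) + (19/5 + 484 + 18832/15)) - 13525 = sqrt(I*sqrt(1182) + 26149/15) - 13525 = sqrt(26149/15 + I*sqrt(1182)) - 13525 = -13525 + sqrt(26149/15 + I*sqrt(1182))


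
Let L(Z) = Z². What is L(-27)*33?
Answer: 24057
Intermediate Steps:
L(-27)*33 = (-27)²*33 = 729*33 = 24057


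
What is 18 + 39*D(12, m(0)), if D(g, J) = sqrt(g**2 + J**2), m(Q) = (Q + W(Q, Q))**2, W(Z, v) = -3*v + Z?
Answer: 486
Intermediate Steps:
W(Z, v) = Z - 3*v
m(Q) = Q**2 (m(Q) = (Q + (Q - 3*Q))**2 = (Q - 2*Q)**2 = (-Q)**2 = Q**2)
D(g, J) = sqrt(J**2 + g**2)
18 + 39*D(12, m(0)) = 18 + 39*sqrt((0**2)**2 + 12**2) = 18 + 39*sqrt(0**2 + 144) = 18 + 39*sqrt(0 + 144) = 18 + 39*sqrt(144) = 18 + 39*12 = 18 + 468 = 486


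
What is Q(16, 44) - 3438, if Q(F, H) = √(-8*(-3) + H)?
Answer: -3438 + 2*√17 ≈ -3429.8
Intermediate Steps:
Q(F, H) = √(24 + H)
Q(16, 44) - 3438 = √(24 + 44) - 3438 = √68 - 3438 = 2*√17 - 3438 = -3438 + 2*√17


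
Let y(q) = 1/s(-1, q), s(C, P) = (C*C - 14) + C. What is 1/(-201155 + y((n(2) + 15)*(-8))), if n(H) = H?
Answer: -14/2816171 ≈ -4.9713e-6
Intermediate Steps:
s(C, P) = -14 + C + C² (s(C, P) = (C² - 14) + C = (-14 + C²) + C = -14 + C + C²)
y(q) = -1/14 (y(q) = 1/(-14 - 1 + (-1)²) = 1/(-14 - 1 + 1) = 1/(-14) = -1/14)
1/(-201155 + y((n(2) + 15)*(-8))) = 1/(-201155 - 1/14) = 1/(-2816171/14) = -14/2816171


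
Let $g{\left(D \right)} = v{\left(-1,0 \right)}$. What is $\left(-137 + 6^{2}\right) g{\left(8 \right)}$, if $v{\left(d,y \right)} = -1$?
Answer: $101$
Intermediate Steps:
$g{\left(D \right)} = -1$
$\left(-137 + 6^{2}\right) g{\left(8 \right)} = \left(-137 + 6^{2}\right) \left(-1\right) = \left(-137 + 36\right) \left(-1\right) = \left(-101\right) \left(-1\right) = 101$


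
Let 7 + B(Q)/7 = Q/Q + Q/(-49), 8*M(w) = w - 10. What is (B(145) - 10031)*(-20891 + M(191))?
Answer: 1474475904/7 ≈ 2.1064e+8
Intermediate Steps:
M(w) = -5/4 + w/8 (M(w) = (w - 10)/8 = (-10 + w)/8 = -5/4 + w/8)
B(Q) = -42 - Q/7 (B(Q) = -49 + 7*(Q/Q + Q/(-49)) = -49 + 7*(1 + Q*(-1/49)) = -49 + 7*(1 - Q/49) = -49 + (7 - Q/7) = -42 - Q/7)
(B(145) - 10031)*(-20891 + M(191)) = ((-42 - ⅐*145) - 10031)*(-20891 + (-5/4 + (⅛)*191)) = ((-42 - 145/7) - 10031)*(-20891 + (-5/4 + 191/8)) = (-439/7 - 10031)*(-20891 + 181/8) = -70656/7*(-166947/8) = 1474475904/7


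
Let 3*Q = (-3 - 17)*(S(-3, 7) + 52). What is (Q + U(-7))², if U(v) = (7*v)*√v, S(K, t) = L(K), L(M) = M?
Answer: 809137/9 + 96040*I*√7/3 ≈ 89904.0 + 84699.0*I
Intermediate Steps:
S(K, t) = K
U(v) = 7*v^(3/2)
Q = -980/3 (Q = ((-3 - 17)*(-3 + 52))/3 = (-20*49)/3 = (⅓)*(-980) = -980/3 ≈ -326.67)
(Q + U(-7))² = (-980/3 + 7*(-7)^(3/2))² = (-980/3 + 7*(-7*I*√7))² = (-980/3 - 49*I*√7)²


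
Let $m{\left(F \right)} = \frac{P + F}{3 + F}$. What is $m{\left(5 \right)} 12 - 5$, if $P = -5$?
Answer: $-5$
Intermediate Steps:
$m{\left(F \right)} = \frac{-5 + F}{3 + F}$
$m{\left(5 \right)} 12 - 5 = \frac{-5 + 5}{3 + 5} \cdot 12 - 5 = \frac{1}{8} \cdot 0 \cdot 12 - 5 = 0 \cdot 12 - 5 = 0 - 5 = -5$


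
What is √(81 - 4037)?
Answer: 2*I*√989 ≈ 62.897*I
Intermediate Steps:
√(81 - 4037) = √(-3956) = 2*I*√989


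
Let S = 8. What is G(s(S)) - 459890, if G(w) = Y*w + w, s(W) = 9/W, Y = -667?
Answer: -1842557/4 ≈ -4.6064e+5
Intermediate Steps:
G(w) = -666*w (G(w) = -667*w + w = -666*w)
G(s(S)) - 459890 = -5994/8 - 459890 = -666*9/8 - 459890 = -2997/4 - 459890 = -1842557/4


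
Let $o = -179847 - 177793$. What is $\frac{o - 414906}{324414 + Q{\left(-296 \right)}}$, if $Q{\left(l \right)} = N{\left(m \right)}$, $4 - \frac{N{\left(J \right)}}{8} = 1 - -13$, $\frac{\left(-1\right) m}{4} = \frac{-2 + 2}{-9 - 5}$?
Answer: $- \frac{386273}{162167} \approx -2.3819$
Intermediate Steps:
$m = 0$ ($m = - 4 \frac{-2 + 2}{-9 - 5} = - 4 \frac{0}{-14} = - 4 \cdot 0 \left(- \frac{1}{14}\right) = \left(-4\right) 0 = 0$)
$N{\left(J \right)} = -80$ ($N{\left(J \right)} = 32 - 8 \left(1 - -13\right) = 32 - 8 \left(1 + 13\right) = 32 - 112 = -80$)
$Q{\left(l \right)} = -80$
$o = -357640$
$\frac{o - 414906}{324414 + Q{\left(-296 \right)}} = \frac{-357640 - 414906}{324414 - 80} = - \frac{772546}{324334} = \left(-772546\right) \frac{1}{324334} = - \frac{386273}{162167}$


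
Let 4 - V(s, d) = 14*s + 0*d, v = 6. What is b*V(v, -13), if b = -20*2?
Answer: 3200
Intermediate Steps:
V(s, d) = 4 - 14*s (V(s, d) = 4 - (14*s + 0*d) = 4 - (14*s + 0) = 4 - 14*s)
b = -40
b*V(v, -13) = -40*(4 - 14*6) = -40*(4 - 84) = -40*(-80) = 3200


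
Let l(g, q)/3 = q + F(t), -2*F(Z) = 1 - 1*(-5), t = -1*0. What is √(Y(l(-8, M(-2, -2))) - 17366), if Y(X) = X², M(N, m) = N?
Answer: I*√17141 ≈ 130.92*I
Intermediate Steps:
t = 0
F(Z) = -3 (F(Z) = -(1 - 1*(-5))/2 = -(1 + 5)/2 = -½*6 = -3)
l(g, q) = -9 + 3*q (l(g, q) = 3*(q - 3) = 3*(-3 + q) = -9 + 3*q)
√(Y(l(-8, M(-2, -2))) - 17366) = √((-9 + 3*(-2))² - 17366) = √((-9 - 6)² - 17366) = √((-15)² - 17366) = √(225 - 17366) = √(-17141) = I*√17141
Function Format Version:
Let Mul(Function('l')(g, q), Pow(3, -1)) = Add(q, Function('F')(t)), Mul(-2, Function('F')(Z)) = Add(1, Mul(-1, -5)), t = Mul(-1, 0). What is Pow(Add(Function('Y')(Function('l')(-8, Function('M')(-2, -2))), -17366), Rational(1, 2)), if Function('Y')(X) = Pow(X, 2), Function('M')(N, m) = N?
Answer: Mul(I, Pow(17141, Rational(1, 2))) ≈ Mul(130.92, I)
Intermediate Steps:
t = 0
Function('F')(Z) = -3 (Function('F')(Z) = Mul(Rational(-1, 2), Add(1, Mul(-1, -5))) = Mul(Rational(-1, 2), Add(1, 5)) = Mul(Rational(-1, 2), 6) = -3)
Function('l')(g, q) = Add(-9, Mul(3, q)) (Function('l')(g, q) = Mul(3, Add(q, -3)) = Mul(3, Add(-3, q)) = Add(-9, Mul(3, q)))
Pow(Add(Function('Y')(Function('l')(-8, Function('M')(-2, -2))), -17366), Rational(1, 2)) = Pow(Add(Pow(Add(-9, Mul(3, -2)), 2), -17366), Rational(1, 2)) = Pow(Add(Pow(Add(-9, -6), 2), -17366), Rational(1, 2)) = Pow(Add(Pow(-15, 2), -17366), Rational(1, 2)) = Pow(Add(225, -17366), Rational(1, 2)) = Pow(-17141, Rational(1, 2)) = Mul(I, Pow(17141, Rational(1, 2)))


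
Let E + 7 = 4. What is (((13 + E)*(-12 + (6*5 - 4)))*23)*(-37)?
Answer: -119140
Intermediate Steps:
E = -3 (E = -7 + 4 = -3)
(((13 + E)*(-12 + (6*5 - 4)))*23)*(-37) = (((13 - 3)*(-12 + (6*5 - 4)))*23)*(-37) = ((10*(-12 + (30 - 4)))*23)*(-37) = ((10*(-12 + 26))*23)*(-37) = ((10*14)*23)*(-37) = (140*23)*(-37) = 3220*(-37) = -119140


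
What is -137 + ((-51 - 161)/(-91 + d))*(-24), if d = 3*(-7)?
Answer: -1277/7 ≈ -182.43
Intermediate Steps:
d = -21
-137 + ((-51 - 161)/(-91 + d))*(-24) = -137 + ((-51 - 161)/(-91 - 21))*(-24) = -137 - 212/(-112)*(-24) = -137 - 212*(-1/112)*(-24) = -137 + (53/28)*(-24) = -137 - 318/7 = -1277/7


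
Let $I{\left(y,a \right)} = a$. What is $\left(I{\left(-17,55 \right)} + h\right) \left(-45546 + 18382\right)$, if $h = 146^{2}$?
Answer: $-580521844$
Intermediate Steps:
$h = 21316$
$\left(I{\left(-17,55 \right)} + h\right) \left(-45546 + 18382\right) = \left(55 + 21316\right) \left(-45546 + 18382\right) = 21371 \left(-27164\right) = -580521844$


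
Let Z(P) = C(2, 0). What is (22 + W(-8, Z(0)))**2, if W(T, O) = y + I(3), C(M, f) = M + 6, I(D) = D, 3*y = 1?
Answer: 5776/9 ≈ 641.78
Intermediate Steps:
y = 1/3 (y = (1/3)*1 = 1/3 ≈ 0.33333)
C(M, f) = 6 + M
Z(P) = 8 (Z(P) = 6 + 2 = 8)
W(T, O) = 10/3 (W(T, O) = 1/3 + 3 = 10/3)
(22 + W(-8, Z(0)))**2 = (22 + 10/3)**2 = (76/3)**2 = 5776/9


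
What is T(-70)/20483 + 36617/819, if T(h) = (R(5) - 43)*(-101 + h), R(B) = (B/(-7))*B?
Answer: 756548293/16775577 ≈ 45.098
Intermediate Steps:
R(B) = -B²/7 (R(B) = (B*(-⅐))*B = (-B/7)*B = -B²/7)
T(h) = 32926/7 - 326*h/7 (T(h) = (-⅐*5² - 43)*(-101 + h) = (-⅐*25 - 43)*(-101 + h) = (-25/7 - 43)*(-101 + h) = -326*(-101 + h)/7 = 32926/7 - 326*h/7)
T(-70)/20483 + 36617/819 = (32926/7 - 326/7*(-70))/20483 + 36617/819 = (32926/7 + 3260)*(1/20483) + 36617*(1/819) = (55746/7)*(1/20483) + 5231/117 = 55746/143381 + 5231/117 = 756548293/16775577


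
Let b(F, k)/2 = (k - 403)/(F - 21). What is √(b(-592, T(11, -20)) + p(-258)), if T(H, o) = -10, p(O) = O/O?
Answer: √882107/613 ≈ 1.5321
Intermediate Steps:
p(O) = 1
b(F, k) = 2*(-403 + k)/(-21 + F) (b(F, k) = 2*((k - 403)/(F - 21)) = 2*((-403 + k)/(-21 + F)) = 2*(-403 + k)/(-21 + F))
√(b(-592, T(11, -20)) + p(-258)) = √(2*(-403 - 10)/(-21 - 592) + 1) = √(2*(-413)/(-613) + 1) = √(2*(-1/613)*(-413) + 1) = √(826/613 + 1) = √(1439/613) = √882107/613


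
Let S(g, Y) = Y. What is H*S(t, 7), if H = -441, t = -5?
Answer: -3087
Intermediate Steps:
H*S(t, 7) = -441*7 = -3087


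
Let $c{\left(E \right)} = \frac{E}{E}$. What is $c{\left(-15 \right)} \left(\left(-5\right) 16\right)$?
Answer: $-80$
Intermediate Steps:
$c{\left(E \right)} = 1$
$c{\left(-15 \right)} \left(\left(-5\right) 16\right) = 1 \left(\left(-5\right) 16\right) = 1 \left(-80\right) = -80$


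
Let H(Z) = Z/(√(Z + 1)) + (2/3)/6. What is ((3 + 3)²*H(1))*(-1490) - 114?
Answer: -6074 - 26820*√2 ≈ -44003.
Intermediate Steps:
H(Z) = ⅑ + Z/√(1 + Z) (H(Z) = Z/(√(1 + Z)) + (2*(⅓))*(⅙) = Z/√(1 + Z) + (⅔)*(⅙) = Z/√(1 + Z) + ⅑ = ⅑ + Z/√(1 + Z))
((3 + 3)²*H(1))*(-1490) - 114 = ((3 + 3)²*(⅑ + 1/√(1 + 1)))*(-1490) - 114 = (6²*(⅑ + 1/√2))*(-1490) - 114 = (36*(⅑ + 1*(√2/2)))*(-1490) - 114 = (36*(⅑ + √2/2))*(-1490) - 114 = (4 + 18*√2)*(-1490) - 114 = (-5960 - 26820*√2) - 114 = -6074 - 26820*√2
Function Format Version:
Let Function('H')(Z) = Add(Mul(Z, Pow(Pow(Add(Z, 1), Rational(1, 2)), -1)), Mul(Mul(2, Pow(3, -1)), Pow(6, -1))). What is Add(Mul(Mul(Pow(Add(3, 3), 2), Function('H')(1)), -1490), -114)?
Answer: Add(-6074, Mul(-26820, Pow(2, Rational(1, 2)))) ≈ -44003.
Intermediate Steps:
Function('H')(Z) = Add(Rational(1, 9), Mul(Z, Pow(Add(1, Z), Rational(-1, 2)))) (Function('H')(Z) = Add(Mul(Z, Pow(Pow(Add(1, Z), Rational(1, 2)), -1)), Mul(Mul(2, Rational(1, 3)), Rational(1, 6))) = Add(Mul(Z, Pow(Add(1, Z), Rational(-1, 2))), Mul(Rational(2, 3), Rational(1, 6))) = Add(Mul(Z, Pow(Add(1, Z), Rational(-1, 2))), Rational(1, 9)) = Add(Rational(1, 9), Mul(Z, Pow(Add(1, Z), Rational(-1, 2)))))
Add(Mul(Mul(Pow(Add(3, 3), 2), Function('H')(1)), -1490), -114) = Add(Mul(Mul(Pow(Add(3, 3), 2), Add(Rational(1, 9), Mul(1, Pow(Add(1, 1), Rational(-1, 2))))), -1490), -114) = Add(Mul(Mul(Pow(6, 2), Add(Rational(1, 9), Mul(1, Pow(2, Rational(-1, 2))))), -1490), -114) = Add(Mul(Mul(36, Add(Rational(1, 9), Mul(1, Mul(Rational(1, 2), Pow(2, Rational(1, 2)))))), -1490), -114) = Add(Mul(Mul(36, Add(Rational(1, 9), Mul(Rational(1, 2), Pow(2, Rational(1, 2))))), -1490), -114) = Add(Mul(Add(4, Mul(18, Pow(2, Rational(1, 2)))), -1490), -114) = Add(Add(-5960, Mul(-26820, Pow(2, Rational(1, 2)))), -114) = Add(-6074, Mul(-26820, Pow(2, Rational(1, 2))))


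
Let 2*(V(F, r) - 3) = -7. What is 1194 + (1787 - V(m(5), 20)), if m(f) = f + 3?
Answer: 5963/2 ≈ 2981.5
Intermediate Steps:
m(f) = 3 + f
V(F, r) = -½ (V(F, r) = 3 + (½)*(-7) = 3 - 7/2 = -½)
1194 + (1787 - V(m(5), 20)) = 1194 + (1787 - 1*(-½)) = 1194 + (1787 + ½) = 1194 + 3575/2 = 5963/2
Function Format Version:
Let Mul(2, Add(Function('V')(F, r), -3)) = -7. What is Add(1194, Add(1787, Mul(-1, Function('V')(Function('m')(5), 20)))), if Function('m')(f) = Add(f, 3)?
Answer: Rational(5963, 2) ≈ 2981.5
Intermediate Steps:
Function('m')(f) = Add(3, f)
Function('V')(F, r) = Rational(-1, 2) (Function('V')(F, r) = Add(3, Mul(Rational(1, 2), -7)) = Add(3, Rational(-7, 2)) = Rational(-1, 2))
Add(1194, Add(1787, Mul(-1, Function('V')(Function('m')(5), 20)))) = Add(1194, Add(1787, Mul(-1, Rational(-1, 2)))) = Add(1194, Add(1787, Rational(1, 2))) = Add(1194, Rational(3575, 2)) = Rational(5963, 2)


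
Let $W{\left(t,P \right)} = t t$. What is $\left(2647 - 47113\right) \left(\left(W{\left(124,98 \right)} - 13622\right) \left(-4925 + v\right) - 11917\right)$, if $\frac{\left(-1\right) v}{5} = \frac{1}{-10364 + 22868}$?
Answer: $\frac{400802434718159}{1042} \approx 3.8465 \cdot 10^{11}$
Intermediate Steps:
$v = - \frac{5}{12504}$ ($v = - \frac{5}{-10364 + 22868} = - \frac{5}{12504} \approx -0.00039987$)
$W{\left(t,P \right)} = t^{2}$
$\left(2647 - 47113\right) \left(\left(W{\left(124,98 \right)} - 13622\right) \left(-4925 + v\right) - 11917\right) = \left(2647 - 47113\right) \left(\left(124^{2} - 13622\right) \left(-4925 - \frac{5}{12504}\right) - 11917\right) = - 44466 \left(\left(15376 - 13622\right) \left(- \frac{61582205}{12504}\right) - 11917\right) = - 44466 \left(1754 \left(- \frac{61582205}{12504}\right) - 11917\right) = - 44466 \left(- \frac{54007593785}{6252} - 11917\right) = \left(-44466\right) \left(- \frac{54082098869}{6252}\right) = \frac{400802434718159}{1042}$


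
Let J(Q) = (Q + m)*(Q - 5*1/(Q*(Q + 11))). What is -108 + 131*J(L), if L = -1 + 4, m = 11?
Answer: 15527/3 ≈ 5175.7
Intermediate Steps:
L = 3
J(Q) = (11 + Q)*(Q - 5/(Q*(11 + Q))) (J(Q) = (Q + 11)*(Q - 5*1/(Q*(Q + 11))) = (11 + Q)*(Q - 5*1/(Q*(11 + Q))) = (11 + Q)*(Q - 5/(Q*(11 + Q))))
-108 + 131*J(L) = -108 + 131*(3² - 5/3 + 11*3) = -108 + 131*(9 - 5*⅓ + 33) = -108 + 131*(9 - 5/3 + 33) = -108 + 131*(121/3) = -108 + 15851/3 = 15527/3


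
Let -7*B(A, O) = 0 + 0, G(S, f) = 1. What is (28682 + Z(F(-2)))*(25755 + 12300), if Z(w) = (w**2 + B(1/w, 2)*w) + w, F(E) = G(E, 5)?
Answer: 1091569620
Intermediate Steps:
F(E) = 1
B(A, O) = 0 (B(A, O) = -(0 + 0)/7 = -1/7*0 = 0)
Z(w) = w + w**2 (Z(w) = (w**2 + 0*w) + w = (w**2 + 0) + w = w**2 + w = w + w**2)
(28682 + Z(F(-2)))*(25755 + 12300) = (28682 + 1*(1 + 1))*(25755 + 12300) = (28682 + 1*2)*38055 = (28682 + 2)*38055 = 28684*38055 = 1091569620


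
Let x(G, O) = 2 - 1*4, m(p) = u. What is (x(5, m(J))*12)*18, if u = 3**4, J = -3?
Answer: -432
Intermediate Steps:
u = 81
m(p) = 81
x(G, O) = -2 (x(G, O) = 2 - 4 = -2)
(x(5, m(J))*12)*18 = -2*12*18 = -24*18 = -432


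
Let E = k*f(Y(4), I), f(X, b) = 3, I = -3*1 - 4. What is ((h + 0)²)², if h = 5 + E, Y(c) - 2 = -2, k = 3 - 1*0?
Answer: 38416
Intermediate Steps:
I = -7 (I = -3 - 4 = -7)
k = 3 (k = 3 + 0 = 3)
Y(c) = 0 (Y(c) = 2 - 2 = 0)
E = 9 (E = 3*3 = 9)
h = 14 (h = 5 + 9 = 14)
((h + 0)²)² = ((14 + 0)²)² = (14²)² = 196² = 38416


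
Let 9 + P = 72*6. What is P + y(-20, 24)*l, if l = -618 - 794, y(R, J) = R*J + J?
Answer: 644295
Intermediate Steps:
y(R, J) = J + J*R (y(R, J) = J*R + J = J + J*R)
l = -1412
P = 423 (P = -9 + 72*6 = -9 + 432 = 423)
P + y(-20, 24)*l = 423 + (24*(1 - 20))*(-1412) = 423 + (24*(-19))*(-1412) = 423 - 456*(-1412) = 423 + 643872 = 644295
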